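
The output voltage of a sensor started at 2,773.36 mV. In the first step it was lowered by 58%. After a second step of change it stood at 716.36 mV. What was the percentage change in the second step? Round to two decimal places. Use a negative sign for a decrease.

After the first step: 2,773.36 × 0.42 = 1164.8112.
Second-step multiplier: 716.36 ÷ 1164.8112 ≈ 0.615001.
That is a change of -38.50%.

-38.50%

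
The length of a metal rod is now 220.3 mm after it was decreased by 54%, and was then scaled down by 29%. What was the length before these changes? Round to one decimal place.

The overall multiplier applied was 0.46 × 0.71 = 0.3266.
So the original length was 220.3 ÷ 0.3266 ≈ 674.5 mm.

674.5 mm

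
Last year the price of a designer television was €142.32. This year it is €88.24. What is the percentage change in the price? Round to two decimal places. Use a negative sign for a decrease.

Change: €88.24 − €142.32 = -€54.08.
Relative to the original: -€54.08 ÷ €142.32 ≈ -38.00%.

-38.00%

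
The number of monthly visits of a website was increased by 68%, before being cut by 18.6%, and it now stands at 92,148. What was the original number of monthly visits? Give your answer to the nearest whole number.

67,383

Undoing the 18.6% decrease: 92,148 ÷ 0.814 ≈ 113203.931204.
Undoing the 68% increase: 113203.931204 ÷ 1.68 ≈ 67,383.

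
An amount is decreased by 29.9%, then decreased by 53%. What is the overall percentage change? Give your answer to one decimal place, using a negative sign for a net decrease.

A 29.9% decrease multiplies by 0.701.
Then a 53% decrease: 0.701 × 0.47 = 0.32947.
Overall factor 0.32947, i.e. -67.1%.

-67.1%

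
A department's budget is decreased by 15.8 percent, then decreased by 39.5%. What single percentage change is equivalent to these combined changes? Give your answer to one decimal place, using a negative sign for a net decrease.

-49.1%

The combined multiplier is 0.842 × 0.605 = 0.50941.
That corresponds to a decrease of 49.1%.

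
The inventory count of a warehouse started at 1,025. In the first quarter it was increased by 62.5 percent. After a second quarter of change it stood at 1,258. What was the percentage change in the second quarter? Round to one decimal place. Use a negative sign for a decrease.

-24.5%

After the first quarter: 1,025 × 1.625 = 1665.625.
Second-quarter multiplier: 1,258 ÷ 1665.625 ≈ 0.75527.
That is a change of -24.5%.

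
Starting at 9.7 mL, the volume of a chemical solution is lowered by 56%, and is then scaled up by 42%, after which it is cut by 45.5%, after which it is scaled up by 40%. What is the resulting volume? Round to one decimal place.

4.6 mL

56% decrease: 9.7 × 0.44 = 4.268.
42% increase: 4.268 × 1.42 = 6.06056.
45.5% decrease: 6.06056 × 0.545 = 3.3030052.
Apply the 40% increase: 3.3030052 × 1.4 = 4.62420728 ≈ 4.6.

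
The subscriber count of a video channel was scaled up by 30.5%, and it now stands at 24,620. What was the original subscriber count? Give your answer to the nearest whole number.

The overall multiplier applied was 1.305.
So the original subscriber count was 24,620 ÷ 1.305 ≈ 18,866.

18,866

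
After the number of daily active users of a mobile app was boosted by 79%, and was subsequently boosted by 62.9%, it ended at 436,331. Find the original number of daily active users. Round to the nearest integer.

149,638

Undoing the 62.9% increase: 436,331 ÷ 1.629 ≈ 267852.056476.
Undoing the 79% increase: 267852.056476 ÷ 1.79 ≈ 149,638.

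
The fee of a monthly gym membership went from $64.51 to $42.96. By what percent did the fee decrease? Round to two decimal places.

33.41%

Change: $42.96 − $64.51 = -$21.55.
Relative to the original: -$21.55 ÷ $64.51 ≈ -33.41%.
So the fee decreased by 33.41%.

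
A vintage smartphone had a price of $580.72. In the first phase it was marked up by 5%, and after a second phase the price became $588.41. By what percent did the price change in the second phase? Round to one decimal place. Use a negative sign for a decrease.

After the first phase: $580.72 × 1.05 = $609.756.
Second-phase multiplier: $588.41 ÷ $609.756 ≈ 0.96499.
That is a change of -3.5%.

-3.5%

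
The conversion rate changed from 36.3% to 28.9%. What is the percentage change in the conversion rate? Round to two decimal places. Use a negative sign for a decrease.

-20.39%

The change is 28.9 − 36.3 = -7.4 percentage points.
Relative to the original 36.3%, that is -7.4 ÷ 36.3 ≈ -20.39%.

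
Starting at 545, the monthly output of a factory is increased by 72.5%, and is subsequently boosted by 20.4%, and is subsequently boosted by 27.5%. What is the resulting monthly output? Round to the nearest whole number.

Apply the 72.5% increase: 545 × 1.725 = 940.125.
Apply the 20.4% increase: 940.125 × 1.204 = 1131.9105.
Apply the 27.5% increase: 1131.9105 × 1.275 = 1443.1858875 ≈ 1443.

1443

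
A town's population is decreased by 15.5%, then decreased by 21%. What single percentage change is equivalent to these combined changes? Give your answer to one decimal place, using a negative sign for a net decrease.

-33.2%

A 15.5% decrease multiplies by 0.845.
Then a 21% decrease: 0.845 × 0.79 = 0.66755.
Overall factor 0.66755, i.e. -33.2%.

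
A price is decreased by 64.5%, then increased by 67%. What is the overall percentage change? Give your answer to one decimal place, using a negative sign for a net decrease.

-40.7%

A 64.5% decrease multiplies by 0.355.
Then a 67% increase: 0.355 × 1.67 = 0.59285.
Overall factor 0.59285, i.e. -40.7%.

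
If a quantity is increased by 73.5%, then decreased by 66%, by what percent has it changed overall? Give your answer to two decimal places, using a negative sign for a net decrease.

A 73.5% increase multiplies by 1.735.
Then a 66% decrease: 1.735 × 0.34 = 0.5899.
Overall factor 0.5899, i.e. -41.01%.

-41.01%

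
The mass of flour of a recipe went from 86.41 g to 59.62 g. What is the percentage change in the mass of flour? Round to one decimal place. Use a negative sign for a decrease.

-31.0%

Change: 59.62 − 86.41 = -26.79.
Relative to the original: -26.79 ÷ 86.41 ≈ -31.0%.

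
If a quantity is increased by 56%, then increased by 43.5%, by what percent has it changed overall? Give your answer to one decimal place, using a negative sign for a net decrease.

A 56% increase multiplies by 1.56.
Then a 43.5% increase: 1.56 × 1.435 = 2.2386.
Overall factor 2.2386, i.e. 123.9%.

123.9%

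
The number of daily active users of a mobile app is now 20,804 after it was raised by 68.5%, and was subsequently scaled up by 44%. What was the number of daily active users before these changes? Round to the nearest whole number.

8,574

Undoing the 44% increase: 20,804 ÷ 1.44 ≈ 14447.222222.
Undoing the 68.5% increase: 14447.222222 ÷ 1.685 ≈ 8,574.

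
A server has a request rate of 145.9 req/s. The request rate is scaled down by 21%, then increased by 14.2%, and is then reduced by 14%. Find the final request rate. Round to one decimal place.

Each change multiplies by a factor: 0.79 × 1.142 × 0.86 = 0.7758748.
145.9 × 0.7758748 = 113.20013332 ≈ 113.2.

113.2 req/s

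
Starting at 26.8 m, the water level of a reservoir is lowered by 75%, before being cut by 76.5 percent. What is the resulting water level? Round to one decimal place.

1.6 m

75% decrease: 26.8 × 0.25 = 6.7.
76.5% decrease: 6.7 × 0.235 = 1.5745 ≈ 1.6.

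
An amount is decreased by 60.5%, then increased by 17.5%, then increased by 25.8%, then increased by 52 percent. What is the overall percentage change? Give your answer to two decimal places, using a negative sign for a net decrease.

A 60.5% decrease multiplies by 0.395.
Then a 17.5% increase: 0.395 × 1.175 = 0.464125.
Then a 25.8% increase: 0.464125 × 1.258 = 0.58386925.
Then a 52% increase: 0.58386925 × 1.52 = 0.88748126.
Overall factor 0.88748126, i.e. -11.25%.

-11.25%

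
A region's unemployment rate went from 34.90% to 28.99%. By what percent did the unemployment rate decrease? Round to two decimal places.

The change is 28.99 − 34.90 = -5.91 percentage points.
Relative to the original 34.90%, that is -5.91 ÷ 34.90 ≈ -16.93%.
So the unemployment rate fell by 16.93%.

16.93%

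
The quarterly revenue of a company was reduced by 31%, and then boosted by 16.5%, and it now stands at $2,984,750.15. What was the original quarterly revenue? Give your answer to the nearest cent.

$3,713,068.55

Undoing the 16.5% increase: $2,984,750.15 ÷ 1.165 ≈ $2562017.296137.
Undoing the 31% decrease: $2562017.296137 ÷ 0.69 ≈ $3,713,068.55.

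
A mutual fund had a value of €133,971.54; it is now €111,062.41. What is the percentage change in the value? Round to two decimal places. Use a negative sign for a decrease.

-17.10%

Change: €111,062.41 − €133,971.54 = -€22,909.13.
Relative to the original: -€22,909.13 ÷ €133,971.54 ≈ -17.10%.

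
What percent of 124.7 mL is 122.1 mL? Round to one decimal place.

122.1 mL ÷ 124.7 mL ≈ 97.9%.

97.9%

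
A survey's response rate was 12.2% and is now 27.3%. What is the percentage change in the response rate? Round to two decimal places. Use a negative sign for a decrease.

123.77%

The change is 27.3 − 12.2 = 15.1 percentage points.
Relative to the original 12.2%, that is 15.1 ÷ 12.2 ≈ 123.77%.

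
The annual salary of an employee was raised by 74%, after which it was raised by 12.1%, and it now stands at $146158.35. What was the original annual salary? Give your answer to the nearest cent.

$74932.25

The overall multiplier applied was 1.74 × 1.121 = 1.95054.
So the original annual salary was $146158.35 ÷ 1.95054 ≈ $74932.25.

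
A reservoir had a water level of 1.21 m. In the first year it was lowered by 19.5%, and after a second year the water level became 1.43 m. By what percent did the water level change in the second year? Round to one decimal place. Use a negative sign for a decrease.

46.8%

After the first year: 1.21 × 0.805 = 0.97405.
Second-year multiplier: 1.43 ÷ 0.97405 ≈ 1.4681.
That is a change of 46.8%.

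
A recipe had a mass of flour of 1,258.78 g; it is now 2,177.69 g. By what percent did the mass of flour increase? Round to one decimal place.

73.0%

Change: 2,177.69 − 1,258.78 = 918.91.
Relative to the original: 918.91 ÷ 1,258.78 ≈ 73.0%.
So the mass of flour increased by 73.0%.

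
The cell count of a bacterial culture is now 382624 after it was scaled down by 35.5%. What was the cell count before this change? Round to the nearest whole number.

593216

The overall multiplier applied was 0.645.
So the original cell count was 382624 ÷ 0.645 ≈ 593216.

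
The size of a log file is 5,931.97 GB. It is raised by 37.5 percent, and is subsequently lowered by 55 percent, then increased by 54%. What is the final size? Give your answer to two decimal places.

Each change multiplies by a factor: 1.375 × 0.45 × 1.54 = 0.952875.
5,931.97 × 0.952875 = 5652.42591375 ≈ 5,652.43.

5,652.43 GB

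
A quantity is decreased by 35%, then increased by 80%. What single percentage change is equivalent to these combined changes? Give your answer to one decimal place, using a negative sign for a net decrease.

17.0%

The combined multiplier is 0.65 × 1.8 = 1.17.
That corresponds to an increase of 17.0%.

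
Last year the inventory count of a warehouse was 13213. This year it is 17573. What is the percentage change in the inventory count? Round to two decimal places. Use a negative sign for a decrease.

33.00%

Change: 17573 − 13213 = 4360.
Relative to the original: 4360 ÷ 13213 ≈ 33.00%.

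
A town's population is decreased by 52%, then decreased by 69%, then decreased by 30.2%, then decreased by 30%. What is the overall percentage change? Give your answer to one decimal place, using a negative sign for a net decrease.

A 52% decrease multiplies by 0.48.
Then a 69% decrease: 0.48 × 0.31 = 0.1488.
Then a 30.2% decrease: 0.1488 × 0.698 = 0.1038624.
Then a 30% decrease: 0.1038624 × 0.7 = 0.07270368.
Overall factor 0.07270368, i.e. -92.7%.

-92.7%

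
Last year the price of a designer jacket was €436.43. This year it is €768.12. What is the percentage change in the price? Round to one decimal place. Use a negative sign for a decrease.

Change: €768.12 − €436.43 = €331.69.
Relative to the original: €331.69 ÷ €436.43 ≈ 76.0%.

76.0%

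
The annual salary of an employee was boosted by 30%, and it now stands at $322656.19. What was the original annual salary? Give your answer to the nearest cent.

The overall multiplier applied was 1.3.
So the original annual salary was $322656.19 ÷ 1.3 ≈ $248197.07.

$248197.07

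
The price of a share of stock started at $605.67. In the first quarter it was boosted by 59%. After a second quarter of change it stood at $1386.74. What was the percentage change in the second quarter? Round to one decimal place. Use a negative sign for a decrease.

After the first quarter: $605.67 × 1.59 = $963.0153.
Second-quarter multiplier: $1386.74 ÷ $963.0153 ≈ 1.44.
That is a change of 44.0%.

44.0%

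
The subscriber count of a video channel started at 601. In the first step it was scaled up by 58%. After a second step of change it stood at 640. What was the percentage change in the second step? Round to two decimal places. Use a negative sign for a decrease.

After the first step: 601 × 1.58 = 949.58.
Second-step multiplier: 640 ÷ 949.58 ≈ 0.673982.
That is a change of -32.60%.

-32.60%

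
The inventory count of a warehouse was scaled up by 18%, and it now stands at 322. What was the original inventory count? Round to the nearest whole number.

273

The overall multiplier applied was 1.18.
So the original inventory count was 322 ÷ 1.18 ≈ 273.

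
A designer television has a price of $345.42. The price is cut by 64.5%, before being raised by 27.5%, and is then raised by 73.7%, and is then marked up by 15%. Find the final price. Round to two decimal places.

64.5% decrease: $345.42 × 0.355 = $122.6241.
Apply the 27.5% increase: $122.6241 × 1.275 = $156.3457275.
73.7% increase: $156.3457275 × 1.737 = $271.5725286675.
15% increase: $271.5725286675 × 1.15 = $312.308407967625 ≈ $312.31.

$312.31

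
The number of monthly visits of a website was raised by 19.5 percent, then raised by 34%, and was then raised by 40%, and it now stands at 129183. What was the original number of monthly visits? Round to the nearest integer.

The overall multiplier applied was 1.195 × 1.34 × 1.4 = 2.24182.
So the original number of monthly visits was 129183 ÷ 2.24182 ≈ 57624.

57624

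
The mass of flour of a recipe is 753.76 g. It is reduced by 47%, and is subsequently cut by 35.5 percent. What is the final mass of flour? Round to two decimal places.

257.67 g

Each change multiplies by a factor: 0.53 × 0.645 = 0.34185.
753.76 × 0.34185 = 257.672856 ≈ 257.67.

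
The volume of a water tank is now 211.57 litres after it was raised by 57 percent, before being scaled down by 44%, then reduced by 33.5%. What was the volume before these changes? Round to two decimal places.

361.86 litres

The overall multiplier applied was 1.57 × 0.56 × 0.665 = 0.584668.
So the original volume was 211.57 ÷ 0.584668 ≈ 361.86 litres.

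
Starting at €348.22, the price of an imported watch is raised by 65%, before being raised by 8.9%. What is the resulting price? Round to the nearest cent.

Each change multiplies by a factor: 1.65 × 1.089 = 1.79685.
€348.22 × 1.79685 = €625.699107 ≈ €625.70.

€625.70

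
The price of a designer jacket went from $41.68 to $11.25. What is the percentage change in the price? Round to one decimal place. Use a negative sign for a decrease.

Change: $11.25 − $41.68 = -$30.43.
Relative to the original: -$30.43 ÷ $41.68 ≈ -73.0%.

-73.0%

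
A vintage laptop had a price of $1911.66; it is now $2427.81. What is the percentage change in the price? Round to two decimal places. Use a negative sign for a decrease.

Change: $2427.81 − $1911.66 = $516.15.
Relative to the original: $516.15 ÷ $1911.66 ≈ 27.00%.

27.00%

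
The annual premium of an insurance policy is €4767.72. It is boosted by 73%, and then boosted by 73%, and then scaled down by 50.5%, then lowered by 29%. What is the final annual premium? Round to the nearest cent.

Apply the 73% increase: €4767.72 × 1.73 = €8248.1556.
After the 73% increase: €8248.1556 × 1.73 = €14269.309188.
Apply the 50.5% decrease: €14269.309188 × 0.495 = €7063.30804806.
29% decrease: €7063.30804806 × 0.71 = €5014.9487141226 ≈ €5014.95.

€5014.95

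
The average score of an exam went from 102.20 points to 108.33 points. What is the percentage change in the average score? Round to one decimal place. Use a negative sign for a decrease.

6.0%

Change: 108.33 − 102.20 = 6.13.
Relative to the original: 6.13 ÷ 102.20 ≈ 6.0%.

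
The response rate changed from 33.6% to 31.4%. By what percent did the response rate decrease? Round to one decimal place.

6.5%

The change is 31.4 − 33.6 = -2.2 percentage points.
Relative to the original 33.6%, that is -2.2 ÷ 33.6 ≈ -6.5%.
So the response rate fell by 6.5%.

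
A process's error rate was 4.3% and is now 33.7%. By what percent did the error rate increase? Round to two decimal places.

The change is 33.7 − 4.3 = 29.4 percentage points.
Relative to the original 4.3%, that is 29.4 ÷ 4.3 ≈ 683.72%.
So the error rate rose by 683.72%.

683.72%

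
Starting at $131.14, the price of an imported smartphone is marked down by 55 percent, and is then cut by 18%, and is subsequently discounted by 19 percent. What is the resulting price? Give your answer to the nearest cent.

After the 55% decrease: $131.14 × 0.45 = $59.013.
18% decrease: $59.013 × 0.82 = $48.39066.
19% decrease: $48.39066 × 0.81 = $39.1964346 ≈ $39.20.

$39.20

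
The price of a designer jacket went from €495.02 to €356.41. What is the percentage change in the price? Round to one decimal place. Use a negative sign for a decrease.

Change: €356.41 − €495.02 = -€138.61.
Relative to the original: -€138.61 ÷ €495.02 ≈ -28.0%.

-28.0%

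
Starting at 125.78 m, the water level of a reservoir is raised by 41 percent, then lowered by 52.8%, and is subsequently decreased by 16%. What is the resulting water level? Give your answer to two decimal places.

70.32 m

Each change multiplies by a factor: 1.41 × 0.472 × 0.84 = 0.5590368.
125.78 × 0.5590368 = 70.315648704 ≈ 70.32.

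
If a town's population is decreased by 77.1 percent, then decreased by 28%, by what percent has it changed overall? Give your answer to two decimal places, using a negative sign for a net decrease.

-83.51%

A 77.1% decrease multiplies by 0.229.
Then a 28% decrease: 0.229 × 0.72 = 0.16488.
Overall factor 0.16488, i.e. -83.51%.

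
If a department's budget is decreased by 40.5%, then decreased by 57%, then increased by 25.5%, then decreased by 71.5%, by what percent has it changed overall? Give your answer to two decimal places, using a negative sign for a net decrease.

-90.85%

The combined multiplier is 0.595 × 0.43 × 1.255 × 0.285 = 0.09151114875.
That corresponds to a decrease of 90.85%.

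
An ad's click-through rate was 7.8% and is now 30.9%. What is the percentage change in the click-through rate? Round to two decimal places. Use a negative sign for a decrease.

296.15%

The change is 30.9 − 7.8 = 23.1 percentage points.
Relative to the original 7.8%, that is 23.1 ÷ 7.8 ≈ 296.15%.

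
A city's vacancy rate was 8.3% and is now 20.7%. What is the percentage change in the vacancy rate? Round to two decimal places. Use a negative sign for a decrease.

The change is 20.7 − 8.3 = 12.4 percentage points.
Relative to the original 8.3%, that is 12.4 ÷ 8.3 ≈ 149.40%.

149.40%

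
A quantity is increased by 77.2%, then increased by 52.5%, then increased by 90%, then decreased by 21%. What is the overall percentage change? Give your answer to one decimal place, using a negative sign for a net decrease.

305.6%

The combined multiplier is 1.772 × 1.525 × 1.9 × 0.79 = 4.0561523.
That corresponds to an increase of 305.6%.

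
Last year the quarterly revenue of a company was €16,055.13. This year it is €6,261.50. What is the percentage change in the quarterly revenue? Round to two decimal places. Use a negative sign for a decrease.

Change: €6,261.50 − €16,055.13 = -€9,793.63.
Relative to the original: -€9,793.63 ÷ €16,055.13 ≈ -61.00%.

-61.00%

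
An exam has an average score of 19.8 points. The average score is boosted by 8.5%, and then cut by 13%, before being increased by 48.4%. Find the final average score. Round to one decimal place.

27.7 points

Each change multiplies by a factor: 1.085 × 0.87 × 1.484 = 1.4008218.
19.8 × 1.4008218 = 27.73627164 ≈ 27.7.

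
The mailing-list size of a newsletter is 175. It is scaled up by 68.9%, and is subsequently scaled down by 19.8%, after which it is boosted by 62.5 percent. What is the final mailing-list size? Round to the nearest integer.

385

Each change multiplies by a factor: 1.689 × 0.802 × 1.625 = 2.20118925.
175 × 2.20118925 = 385.20811875 ≈ 385.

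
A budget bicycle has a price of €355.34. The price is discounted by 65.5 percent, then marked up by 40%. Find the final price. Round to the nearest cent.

Apply the 65.5% decrease: €355.34 × 0.345 = €122.5923.
After the 40% increase: €122.5923 × 1.4 = €171.62922 ≈ €171.63.

€171.63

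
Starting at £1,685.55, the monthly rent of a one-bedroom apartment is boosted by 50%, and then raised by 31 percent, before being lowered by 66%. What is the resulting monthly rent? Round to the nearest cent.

£1,126.12

After the 50% increase: £1,685.55 × 1.5 = £2528.325.
31% increase: £2528.325 × 1.31 = £3312.10575.
After the 66% decrease: £3312.10575 × 0.34 = £1126.115955 ≈ £1,126.12.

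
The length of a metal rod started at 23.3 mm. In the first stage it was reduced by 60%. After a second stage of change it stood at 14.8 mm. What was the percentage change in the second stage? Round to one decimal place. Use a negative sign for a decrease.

After the first stage: 23.3 × 0.4 = 9.32.
Second-stage multiplier: 14.8 ÷ 9.32 ≈ 1.58798.
That is a change of 58.8%.

58.8%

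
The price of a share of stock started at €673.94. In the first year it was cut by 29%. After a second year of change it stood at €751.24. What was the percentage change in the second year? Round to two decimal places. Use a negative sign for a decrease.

After the first year: €673.94 × 0.71 = €478.4974.
Second-year multiplier: €751.24 ÷ €478.4974 ≈ 1.569998.
That is a change of 57.00%.

57.00%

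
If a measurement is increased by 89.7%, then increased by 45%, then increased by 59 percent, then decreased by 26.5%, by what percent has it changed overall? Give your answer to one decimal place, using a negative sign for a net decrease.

221.5%

The combined multiplier is 1.897 × 1.45 × 1.59 × 0.735 = 3.2145471225.
That corresponds to an increase of 221.5%.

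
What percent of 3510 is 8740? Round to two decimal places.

249.00%

8740 ÷ 3510 ≈ 249.00%.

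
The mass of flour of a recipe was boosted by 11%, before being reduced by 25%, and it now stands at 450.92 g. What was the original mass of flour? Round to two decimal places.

541.65 g

Undoing the 25% decrease: 450.92 ÷ 0.75 ≈ 601.226667.
Undoing the 11% increase: 601.226667 ÷ 1.11 ≈ 541.65 g.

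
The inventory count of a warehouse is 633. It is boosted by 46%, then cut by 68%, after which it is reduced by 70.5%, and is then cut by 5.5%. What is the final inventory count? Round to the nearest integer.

After the 46% increase: 633 × 1.46 = 924.18.
68% decrease: 924.18 × 0.32 = 295.7376.
Apply the 70.5% decrease: 295.7376 × 0.295 = 87.242592.
Apply the 5.5% decrease: 87.242592 × 0.945 = 82.44424944 ≈ 82.

82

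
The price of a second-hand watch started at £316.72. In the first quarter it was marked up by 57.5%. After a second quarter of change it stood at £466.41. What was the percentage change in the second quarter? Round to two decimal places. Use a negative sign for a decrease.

-6.50%

After the first quarter: £316.72 × 1.575 = £498.834.
Second-quarter multiplier: £466.41 ÷ £498.834 ≈ 0.935.
That is a change of -6.50%.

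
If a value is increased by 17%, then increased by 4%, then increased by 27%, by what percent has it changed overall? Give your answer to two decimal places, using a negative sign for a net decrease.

The combined multiplier is 1.17 × 1.04 × 1.27 = 1.545336.
That corresponds to an increase of 54.53%.

54.53%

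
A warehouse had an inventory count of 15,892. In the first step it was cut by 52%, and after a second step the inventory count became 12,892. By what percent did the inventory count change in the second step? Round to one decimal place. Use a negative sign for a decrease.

69.0%

After the first step: 15,892 × 0.48 = 7628.16.
Second-step multiplier: 12,892 ÷ 7628.16 ≈ 1.69005.
That is a change of 69.0%.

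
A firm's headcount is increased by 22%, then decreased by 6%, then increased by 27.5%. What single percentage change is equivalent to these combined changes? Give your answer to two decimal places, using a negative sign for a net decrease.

46.22%

The combined multiplier is 1.22 × 0.94 × 1.275 = 1.46217.
That corresponds to an increase of 46.22%.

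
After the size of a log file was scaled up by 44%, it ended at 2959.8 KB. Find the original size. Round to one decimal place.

The overall multiplier applied was 1.44.
So the original size was 2959.8 ÷ 1.44 ≈ 2055.4 KB.

2055.4 KB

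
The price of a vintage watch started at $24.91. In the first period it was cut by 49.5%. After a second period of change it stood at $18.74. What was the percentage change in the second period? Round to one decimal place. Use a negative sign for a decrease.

49.0%

After the first period: $24.91 × 0.505 = $12.57955.
Second-period multiplier: $18.74 ÷ $12.57955 ≈ 1.48972.
That is a change of 49.0%.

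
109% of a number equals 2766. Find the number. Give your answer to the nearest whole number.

2538

2766 ÷ 1.09 ≈ 2538.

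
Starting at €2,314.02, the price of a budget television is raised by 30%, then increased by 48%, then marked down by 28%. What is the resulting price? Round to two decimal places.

Each change multiplies by a factor: 1.3 × 1.48 × 0.72 = 1.38528.
€2,314.02 × 1.38528 = €3205.5656256 ≈ €3,205.57.

€3,205.57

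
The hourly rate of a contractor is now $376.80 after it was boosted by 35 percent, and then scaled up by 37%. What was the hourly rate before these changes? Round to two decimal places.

The overall multiplier applied was 1.35 × 1.37 = 1.8495.
So the original hourly rate was $376.80 ÷ 1.8495 ≈ $203.73.

$203.73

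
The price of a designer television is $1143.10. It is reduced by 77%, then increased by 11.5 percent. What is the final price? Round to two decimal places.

$293.15

Each change multiplies by a factor: 0.23 × 1.115 = 0.25645.
$1143.10 × 0.25645 = $293.147995 ≈ $293.15.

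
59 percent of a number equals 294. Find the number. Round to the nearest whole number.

294 ÷ 0.59 ≈ 498.

498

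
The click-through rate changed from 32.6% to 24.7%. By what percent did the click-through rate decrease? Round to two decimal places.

24.23%

The change is 24.7 − 32.6 = -7.9 percentage points.
Relative to the original 32.6%, that is -7.9 ÷ 32.6 ≈ -24.23%.
So the click-through rate fell by 24.23%.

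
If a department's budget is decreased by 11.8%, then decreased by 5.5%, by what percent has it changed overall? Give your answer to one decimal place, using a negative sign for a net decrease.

-16.7%

An 11.8% decrease multiplies by 0.882.
Then a 5.5% decrease: 0.882 × 0.945 = 0.83349.
Overall factor 0.83349, i.e. -16.7%.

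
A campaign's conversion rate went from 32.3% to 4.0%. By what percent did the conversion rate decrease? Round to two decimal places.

87.62%

The change is 4.0 − 32.3 = -28.3 percentage points.
Relative to the original 32.3%, that is -28.3 ÷ 32.3 ≈ -87.62%.
So the conversion rate fell by 87.62%.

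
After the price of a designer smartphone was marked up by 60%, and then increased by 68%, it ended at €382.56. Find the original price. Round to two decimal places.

Undoing the 68% increase: €382.56 ÷ 1.68 ≈ €227.714286.
Undoing the 60% increase: €227.714286 ÷ 1.6 ≈ €142.32.

€142.32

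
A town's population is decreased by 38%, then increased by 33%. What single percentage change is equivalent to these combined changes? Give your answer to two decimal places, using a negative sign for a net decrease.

-17.54%

A 38% decrease multiplies by 0.62.
Then a 33% increase: 0.62 × 1.33 = 0.8246.
Overall factor 0.8246, i.e. -17.54%.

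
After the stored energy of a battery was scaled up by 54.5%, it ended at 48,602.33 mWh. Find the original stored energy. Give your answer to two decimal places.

The overall multiplier applied was 1.545.
So the original stored energy was 48,602.33 ÷ 1.545 ≈ 31,457.82 mWh.

31,457.82 mWh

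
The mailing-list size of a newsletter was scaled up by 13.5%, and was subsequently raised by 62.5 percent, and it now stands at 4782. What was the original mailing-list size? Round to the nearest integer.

The overall multiplier applied was 1.135 × 1.625 = 1.844375.
So the original mailing-list size was 4782 ÷ 1.844375 ≈ 2593.

2593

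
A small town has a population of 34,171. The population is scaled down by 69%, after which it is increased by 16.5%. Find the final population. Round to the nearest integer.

12,341

Each change multiplies by a factor: 0.31 × 1.165 = 0.36115.
34,171 × 0.36115 = 12340.85665 ≈ 12,341.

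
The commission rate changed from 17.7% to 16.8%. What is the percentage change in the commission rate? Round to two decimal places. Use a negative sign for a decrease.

The change is 16.8 − 17.7 = -0.9 percentage points.
Relative to the original 17.7%, that is -0.9 ÷ 17.7 ≈ -5.08%.

-5.08%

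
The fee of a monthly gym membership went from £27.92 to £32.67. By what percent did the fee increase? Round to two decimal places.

17.01%

Change: £32.67 − £27.92 = £4.75.
Relative to the original: £4.75 ÷ £27.92 ≈ 17.01%.
So the fee increased by 17.01%.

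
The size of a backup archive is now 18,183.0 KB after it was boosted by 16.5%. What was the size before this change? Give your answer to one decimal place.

The overall multiplier applied was 1.165.
So the original size was 18,183.0 ÷ 1.165 ≈ 15,607.7 KB.

15,607.7 KB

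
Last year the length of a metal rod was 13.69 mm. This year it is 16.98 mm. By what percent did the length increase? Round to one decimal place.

Change: 16.98 − 13.69 = 3.29.
Relative to the original: 3.29 ÷ 13.69 ≈ 24.0%.
So the length increased by 24.0%.

24.0%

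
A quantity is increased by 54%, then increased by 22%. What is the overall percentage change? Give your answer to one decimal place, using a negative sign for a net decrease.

87.9%

The combined multiplier is 1.54 × 1.22 = 1.8788.
That corresponds to an increase of 87.9%.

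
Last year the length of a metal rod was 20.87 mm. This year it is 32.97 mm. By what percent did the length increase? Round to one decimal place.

Change: 32.97 − 20.87 = 12.10.
Relative to the original: 12.10 ÷ 20.87 ≈ 58.0%.
So the length increased by 58.0%.

58.0%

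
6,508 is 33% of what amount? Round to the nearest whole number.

19,721

6,508 ÷ 0.33 ≈ 19,721.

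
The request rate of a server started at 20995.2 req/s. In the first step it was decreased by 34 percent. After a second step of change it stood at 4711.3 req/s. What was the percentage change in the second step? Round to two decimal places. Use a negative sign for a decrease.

After the first step: 20995.2 × 0.66 = 13856.832.
Second-step multiplier: 4711.3 ÷ 13856.832 ≈ 0.339998.
That is a change of -66.00%.

-66.00%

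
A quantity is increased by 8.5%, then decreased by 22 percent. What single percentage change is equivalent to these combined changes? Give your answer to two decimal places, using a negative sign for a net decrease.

-15.37%

An 8.5% increase multiplies by 1.085.
Then a 22% decrease: 1.085 × 0.78 = 0.8463.
Overall factor 0.8463, i.e. -15.37%.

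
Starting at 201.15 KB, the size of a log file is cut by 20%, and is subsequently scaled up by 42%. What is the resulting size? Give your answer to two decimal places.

20% decrease: 201.15 × 0.8 = 160.92.
Apply the 42% increase: 160.92 × 1.42 = 228.5064 ≈ 228.51.

228.51 KB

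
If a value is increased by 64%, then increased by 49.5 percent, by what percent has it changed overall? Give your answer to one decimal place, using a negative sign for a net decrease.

145.2%

The combined multiplier is 1.64 × 1.495 = 2.4518.
That corresponds to an increase of 145.2%.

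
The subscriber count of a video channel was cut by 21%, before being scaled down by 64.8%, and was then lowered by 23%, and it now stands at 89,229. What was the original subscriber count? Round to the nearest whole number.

416,721

The overall multiplier applied was 0.79 × 0.352 × 0.77 = 0.2141216.
So the original subscriber count was 89,229 ÷ 0.2141216 ≈ 416,721.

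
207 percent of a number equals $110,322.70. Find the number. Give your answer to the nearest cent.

$110,322.70 ÷ 2.07 ≈ $53,295.99.

$53,295.99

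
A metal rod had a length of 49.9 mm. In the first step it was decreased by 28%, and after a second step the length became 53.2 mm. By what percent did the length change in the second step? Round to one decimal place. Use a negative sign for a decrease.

After the first step: 49.9 × 0.72 = 35.928.
Second-step multiplier: 53.2 ÷ 35.928 ≈ 1.48074.
That is a change of 48.1%.

48.1%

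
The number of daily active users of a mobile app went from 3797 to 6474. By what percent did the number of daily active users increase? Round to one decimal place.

Change: 6474 − 3797 = 2677.
Relative to the original: 2677 ÷ 3797 ≈ 70.5%.
So the number of daily active users increased by 70.5%.

70.5%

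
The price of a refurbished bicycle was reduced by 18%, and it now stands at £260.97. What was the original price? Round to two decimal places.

£318.26

The overall multiplier applied was 0.82.
So the original price was £260.97 ÷ 0.82 ≈ £318.26.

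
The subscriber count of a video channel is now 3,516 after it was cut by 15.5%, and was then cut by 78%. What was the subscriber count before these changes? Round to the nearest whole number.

Undoing the 78% decrease: 3,516 ÷ 0.22 ≈ 15981.818182.
Undoing the 15.5% decrease: 15981.818182 ÷ 0.845 ≈ 18,913.

18,913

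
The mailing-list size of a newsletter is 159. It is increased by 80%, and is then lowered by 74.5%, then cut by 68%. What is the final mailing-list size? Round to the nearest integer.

23

80% increase: 159 × 1.8 = 286.2.
74.5% decrease: 286.2 × 0.255 = 72.981.
After the 68% decrease: 72.981 × 0.32 = 23.35392 ≈ 23.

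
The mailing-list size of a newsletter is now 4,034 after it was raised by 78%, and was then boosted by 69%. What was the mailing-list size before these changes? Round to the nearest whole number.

1,341

Undoing the 69% increase: 4,034 ÷ 1.69 ≈ 2386.982249.
Undoing the 78% increase: 2386.982249 ÷ 1.78 ≈ 1,341.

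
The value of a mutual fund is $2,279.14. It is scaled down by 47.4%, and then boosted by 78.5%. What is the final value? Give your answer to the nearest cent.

After the 47.4% decrease: $2,279.14 × 0.526 = $1198.82764.
After the 78.5% increase: $1198.82764 × 1.785 = $2139.9073374 ≈ $2,139.91.

$2,139.91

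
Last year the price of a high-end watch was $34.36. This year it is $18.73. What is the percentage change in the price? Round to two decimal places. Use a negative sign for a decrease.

-45.49%

Change: $18.73 − $34.36 = -$15.63.
Relative to the original: -$15.63 ÷ $34.36 ≈ -45.49%.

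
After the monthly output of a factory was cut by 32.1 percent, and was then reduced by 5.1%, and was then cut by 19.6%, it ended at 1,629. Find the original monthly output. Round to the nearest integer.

The overall multiplier applied was 0.679 × 0.949 × 0.804 = 0.518074284.
So the original monthly output was 1,629 ÷ 0.518074284 ≈ 3,144.

3,144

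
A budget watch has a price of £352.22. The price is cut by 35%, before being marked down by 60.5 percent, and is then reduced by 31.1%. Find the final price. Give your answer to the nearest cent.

Each change multiplies by a factor: 0.65 × 0.395 × 0.689 = 0.17690075.
£352.22 × 0.17690075 = £62.307982165 ≈ £62.31.

£62.31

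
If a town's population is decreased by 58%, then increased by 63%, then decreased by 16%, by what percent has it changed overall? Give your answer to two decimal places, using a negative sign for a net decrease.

-42.49%

A 58% decrease multiplies by 0.42.
Then a 63% increase: 0.42 × 1.63 = 0.6846.
Then a 16% decrease: 0.6846 × 0.84 = 0.575064.
Overall factor 0.575064, i.e. -42.49%.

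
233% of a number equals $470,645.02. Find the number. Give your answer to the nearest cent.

$201,993.57

$470,645.02 ÷ 2.33 ≈ $201,993.57.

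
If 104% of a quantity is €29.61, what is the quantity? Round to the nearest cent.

€28.47

€29.61 ÷ 1.04 ≈ €28.47.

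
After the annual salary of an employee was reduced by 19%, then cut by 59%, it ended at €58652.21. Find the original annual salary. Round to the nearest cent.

Undoing the 59% decrease: €58652.21 ÷ 0.41 ≈ €143054.170732.
Undoing the 19% decrease: €143054.170732 ÷ 0.81 ≈ €176610.09.

€176610.09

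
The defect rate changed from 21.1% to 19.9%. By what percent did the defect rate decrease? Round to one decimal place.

The change is 19.9 − 21.1 = -1.2 percentage points.
Relative to the original 21.1%, that is -1.2 ÷ 21.1 ≈ -5.7%.
So the defect rate fell by 5.7%.

5.7%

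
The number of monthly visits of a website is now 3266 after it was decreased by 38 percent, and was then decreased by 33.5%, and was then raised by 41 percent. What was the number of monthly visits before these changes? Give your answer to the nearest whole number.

Undoing the 41% increase: 3266 ÷ 1.41 ≈ 2316.312057.
Undoing the 33.5% decrease: 2316.312057 ÷ 0.665 ≈ 3483.176026.
Undoing the 38% decrease: 3483.176026 ÷ 0.62 ≈ 5618.

5618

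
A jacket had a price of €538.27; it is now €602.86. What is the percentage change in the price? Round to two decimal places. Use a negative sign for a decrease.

Change: €602.86 − €538.27 = €64.59.
Relative to the original: €64.59 ÷ €538.27 ≈ 12.00%.

12.00%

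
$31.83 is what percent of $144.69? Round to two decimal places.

22.00%

$31.83 ÷ $144.69 ≈ 22.00%.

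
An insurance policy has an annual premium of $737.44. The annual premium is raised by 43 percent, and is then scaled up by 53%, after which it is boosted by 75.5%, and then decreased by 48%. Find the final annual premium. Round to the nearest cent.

43% increase: $737.44 × 1.43 = $1054.5392.
After the 53% increase: $1054.5392 × 1.53 = $1613.444976.
Apply the 75.5% increase: $1613.444976 × 1.755 = $2831.59593288.
Apply the 48% decrease: $2831.59593288 × 0.52 = $1472.4298850976 ≈ $1472.43.

$1472.43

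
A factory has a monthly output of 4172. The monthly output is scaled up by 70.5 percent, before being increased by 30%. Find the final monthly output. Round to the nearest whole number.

After the 70.5% increase: 4172 × 1.705 = 7113.26.
After the 30% increase: 7113.26 × 1.3 = 9247.238 ≈ 9247.

9247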